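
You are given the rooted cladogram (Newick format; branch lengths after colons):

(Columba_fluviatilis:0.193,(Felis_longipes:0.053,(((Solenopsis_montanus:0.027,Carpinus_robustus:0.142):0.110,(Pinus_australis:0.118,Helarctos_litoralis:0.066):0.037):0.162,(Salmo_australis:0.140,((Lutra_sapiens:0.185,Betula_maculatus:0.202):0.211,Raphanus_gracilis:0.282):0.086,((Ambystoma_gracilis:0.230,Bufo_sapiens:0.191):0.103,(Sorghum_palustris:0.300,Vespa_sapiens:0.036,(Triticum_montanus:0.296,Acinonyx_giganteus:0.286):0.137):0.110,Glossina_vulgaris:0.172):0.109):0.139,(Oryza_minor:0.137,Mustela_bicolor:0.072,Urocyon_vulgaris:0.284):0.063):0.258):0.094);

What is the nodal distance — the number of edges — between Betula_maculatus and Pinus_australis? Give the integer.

The MRCA of Betula_maculatus and Pinus_australis is the node subtending (((Solenopsis_montanus,Carpinus_robustus),(Pinus_australis,Helarctos_litoralis)),(Salmo_australis,((Lutra_sapiens,Betula_maculatus),Raphanus_gracilis),((Ambystoma_gracilis,Bufo_sapiens),(Sorghum_palustris,Vespa_sapiens,(Triticum_montanus,Acinonyx_giganteus)),Glossina_vulgaris)),(Oryza_minor,Mustela_bicolor,Urocyon_vulgaris)).
From Betula_maculatus up to that node: 4 branches. From Pinus_australis up to the same node: 3 branches. Total: 4 + 3 = 7.

7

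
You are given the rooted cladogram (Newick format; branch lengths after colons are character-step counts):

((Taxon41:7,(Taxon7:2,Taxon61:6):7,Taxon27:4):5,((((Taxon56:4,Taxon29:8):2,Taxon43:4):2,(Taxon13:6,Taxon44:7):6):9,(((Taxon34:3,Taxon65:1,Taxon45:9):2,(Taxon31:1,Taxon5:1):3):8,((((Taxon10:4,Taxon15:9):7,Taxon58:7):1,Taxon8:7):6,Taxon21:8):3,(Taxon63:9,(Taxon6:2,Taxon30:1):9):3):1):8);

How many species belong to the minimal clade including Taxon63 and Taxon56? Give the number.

The MRCA of Taxon63 and Taxon56 is the node subtending ((((Taxon56,Taxon29),Taxon43),(Taxon13,Taxon44)),(((Taxon34,Taxon65,Taxon45),(Taxon31,Taxon5)),((((Taxon10,Taxon15),Taxon58),Taxon8),Taxon21),(Taxon63,(Taxon6,Taxon30)))).
That clade contains 18 terminal taxa: Taxon10, Taxon13, Taxon15, Taxon21, Taxon29, Taxon30, Taxon31, Taxon34, Taxon43, Taxon44, Taxon45, Taxon5, Taxon56, Taxon58, Taxon6, Taxon63, Taxon65, Taxon8.

18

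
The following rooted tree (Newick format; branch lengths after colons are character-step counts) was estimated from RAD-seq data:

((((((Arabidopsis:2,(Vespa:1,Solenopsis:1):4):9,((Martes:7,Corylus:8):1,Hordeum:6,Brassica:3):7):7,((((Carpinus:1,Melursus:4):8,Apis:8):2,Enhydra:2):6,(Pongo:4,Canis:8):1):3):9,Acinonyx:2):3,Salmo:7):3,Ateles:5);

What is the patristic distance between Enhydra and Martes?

33

The path runs Enhydra → … → MRCA → … → Martes; the MRCA is the node subtending (((Arabidopsis,(Vespa,Solenopsis)),((Martes,Corylus),Hordeum,Brassica)),((((Carpinus,Melursus),Apis),Enhydra),(Pongo,Canis))).
Branch lengths along that path: 2 + 6 + 3 + 7 + 7 + 1 + 7 = 33.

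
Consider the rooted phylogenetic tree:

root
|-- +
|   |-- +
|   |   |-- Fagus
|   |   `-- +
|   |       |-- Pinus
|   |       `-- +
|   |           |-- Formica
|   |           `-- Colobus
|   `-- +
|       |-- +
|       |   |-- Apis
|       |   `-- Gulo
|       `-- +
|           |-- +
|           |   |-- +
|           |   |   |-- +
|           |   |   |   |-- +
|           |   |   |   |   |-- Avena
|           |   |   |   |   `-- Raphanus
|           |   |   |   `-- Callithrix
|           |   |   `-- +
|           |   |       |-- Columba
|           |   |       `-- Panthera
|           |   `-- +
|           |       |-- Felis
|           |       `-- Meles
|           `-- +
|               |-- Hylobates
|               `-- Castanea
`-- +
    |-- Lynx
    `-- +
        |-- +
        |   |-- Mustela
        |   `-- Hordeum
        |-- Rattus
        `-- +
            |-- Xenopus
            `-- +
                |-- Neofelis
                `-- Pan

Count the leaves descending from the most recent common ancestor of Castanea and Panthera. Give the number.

The MRCA of Castanea and Panthera is the node subtending (((((Avena,Raphanus),Callithrix),(Columba,Panthera)),(Felis,Meles)),(Hylobates,Castanea)).
That clade contains 9 terminal taxa: Avena, Callithrix, Castanea, Columba, Felis, Hylobates, Meles, Panthera, Raphanus.

9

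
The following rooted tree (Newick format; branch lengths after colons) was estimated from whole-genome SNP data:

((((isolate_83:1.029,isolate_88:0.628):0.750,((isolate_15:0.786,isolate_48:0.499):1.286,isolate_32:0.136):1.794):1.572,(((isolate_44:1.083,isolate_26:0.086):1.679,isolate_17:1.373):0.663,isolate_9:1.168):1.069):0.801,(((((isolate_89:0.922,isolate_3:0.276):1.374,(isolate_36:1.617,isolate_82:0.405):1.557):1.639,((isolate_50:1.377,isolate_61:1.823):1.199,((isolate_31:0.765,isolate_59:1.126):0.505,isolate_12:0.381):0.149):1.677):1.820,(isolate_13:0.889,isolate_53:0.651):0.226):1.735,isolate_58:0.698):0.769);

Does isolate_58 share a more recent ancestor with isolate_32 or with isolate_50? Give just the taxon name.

isolate_50

The MRCA of isolate_58 and isolate_50 subtends (((((isolate_89,isolate_3),(isolate_36,isolate_82)),((isolate_50,isolate_61),((isolate_31,isolate_59),isolate_12))),(isolate_13,isolate_53)),isolate_58) (12 taxa).
The MRCA of isolate_58 and isolate_32 is the root, subtending the entire tree (21 taxa).
The first is nested inside the second, so isolate_58 shares a more recent common ancestor with isolate_50.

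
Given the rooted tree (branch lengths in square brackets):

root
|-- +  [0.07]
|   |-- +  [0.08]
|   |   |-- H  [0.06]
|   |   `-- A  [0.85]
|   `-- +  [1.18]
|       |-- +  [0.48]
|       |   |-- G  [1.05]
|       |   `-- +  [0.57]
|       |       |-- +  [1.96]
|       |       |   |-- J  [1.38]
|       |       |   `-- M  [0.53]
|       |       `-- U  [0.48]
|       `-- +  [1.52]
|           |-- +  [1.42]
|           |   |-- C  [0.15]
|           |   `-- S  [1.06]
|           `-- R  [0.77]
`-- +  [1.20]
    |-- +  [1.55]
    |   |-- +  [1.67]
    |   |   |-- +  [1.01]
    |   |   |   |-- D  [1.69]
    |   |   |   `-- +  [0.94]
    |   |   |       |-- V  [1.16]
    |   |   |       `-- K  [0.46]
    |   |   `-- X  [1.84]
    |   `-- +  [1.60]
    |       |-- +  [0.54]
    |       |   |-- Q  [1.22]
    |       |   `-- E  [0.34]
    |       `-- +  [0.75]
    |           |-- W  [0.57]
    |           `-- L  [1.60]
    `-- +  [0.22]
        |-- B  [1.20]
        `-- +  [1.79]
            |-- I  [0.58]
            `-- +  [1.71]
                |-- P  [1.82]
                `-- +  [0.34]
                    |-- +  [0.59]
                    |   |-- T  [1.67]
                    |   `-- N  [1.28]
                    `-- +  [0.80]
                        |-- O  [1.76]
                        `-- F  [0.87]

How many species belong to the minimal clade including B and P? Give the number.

7

The MRCA of B and P is the node subtending (B,(I,(P,((T,N),(O,F))))).
That clade contains 7 terminal taxa: B, F, I, N, O, P, T.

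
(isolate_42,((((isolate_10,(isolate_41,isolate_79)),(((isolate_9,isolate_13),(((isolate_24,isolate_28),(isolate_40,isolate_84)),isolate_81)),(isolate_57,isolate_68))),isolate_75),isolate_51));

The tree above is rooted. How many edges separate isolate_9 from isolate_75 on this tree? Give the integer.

The MRCA of isolate_9 and isolate_75 is the node subtending (((isolate_10,(isolate_41,isolate_79)),(((isolate_9,isolate_13),(((isolate_24,isolate_28),(isolate_40,isolate_84)),isolate_81)),(isolate_57,isolate_68))),isolate_75).
From isolate_9 up to that node: 5 branches. From isolate_75 up to the same node: 1 branch. Total: 5 + 1 = 6.

6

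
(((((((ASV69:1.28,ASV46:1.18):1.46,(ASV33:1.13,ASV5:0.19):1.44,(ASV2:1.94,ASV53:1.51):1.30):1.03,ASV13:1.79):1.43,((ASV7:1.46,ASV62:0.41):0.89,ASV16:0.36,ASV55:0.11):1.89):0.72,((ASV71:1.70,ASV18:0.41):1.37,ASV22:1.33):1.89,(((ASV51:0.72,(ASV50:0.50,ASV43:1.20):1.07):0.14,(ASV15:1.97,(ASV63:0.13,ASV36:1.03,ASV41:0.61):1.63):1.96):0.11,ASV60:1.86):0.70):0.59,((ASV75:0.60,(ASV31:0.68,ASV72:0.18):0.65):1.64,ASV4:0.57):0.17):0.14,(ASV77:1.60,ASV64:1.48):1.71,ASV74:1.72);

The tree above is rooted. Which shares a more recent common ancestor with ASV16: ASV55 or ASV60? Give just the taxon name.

ASV55

The MRCA of ASV16 and ASV55 subtends ((ASV7,ASV62),ASV16,ASV55) (4 taxa).
The MRCA of ASV16 and ASV60 subtends (((((ASV69,ASV46),(ASV33,ASV5),(ASV2,ASV53)),ASV13),((ASV7,ASV62),ASV16,ASV55)),((ASV71,ASV18),ASV22),(((ASV51,(ASV50,ASV43)),(ASV15,(ASV63,ASV36,ASV41))),ASV60)) (22 taxa).
The first is nested inside the second, so ASV16 shares a more recent common ancestor with ASV55.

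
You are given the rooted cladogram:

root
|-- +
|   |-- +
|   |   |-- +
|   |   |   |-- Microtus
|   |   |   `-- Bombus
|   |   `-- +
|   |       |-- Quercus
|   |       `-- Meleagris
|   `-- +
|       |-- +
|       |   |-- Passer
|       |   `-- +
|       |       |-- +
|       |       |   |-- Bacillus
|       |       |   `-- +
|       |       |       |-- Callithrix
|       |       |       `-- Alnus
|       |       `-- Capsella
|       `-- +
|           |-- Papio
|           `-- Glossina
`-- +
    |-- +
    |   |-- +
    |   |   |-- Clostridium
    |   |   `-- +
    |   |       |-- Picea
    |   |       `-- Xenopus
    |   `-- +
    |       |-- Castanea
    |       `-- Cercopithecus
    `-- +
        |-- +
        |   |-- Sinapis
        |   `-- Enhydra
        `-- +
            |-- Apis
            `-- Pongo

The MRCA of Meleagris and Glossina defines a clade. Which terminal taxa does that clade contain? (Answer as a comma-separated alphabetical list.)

Tracing Meleagris: it sits inside (Quercus,Meleagris).
Tracing Glossina: it sits inside (Papio,Glossina).
The smallest clade enclosing both is (((Microtus,Bombus),(Quercus,Meleagris)),((Passer,((Bacillus,(Callithrix,Alnus)),Capsella)),(Papio,Glossina))); the answer is its 11 terminal taxa in alphabetical order.

Alnus, Bacillus, Bombus, Callithrix, Capsella, Glossina, Meleagris, Microtus, Papio, Passer, Quercus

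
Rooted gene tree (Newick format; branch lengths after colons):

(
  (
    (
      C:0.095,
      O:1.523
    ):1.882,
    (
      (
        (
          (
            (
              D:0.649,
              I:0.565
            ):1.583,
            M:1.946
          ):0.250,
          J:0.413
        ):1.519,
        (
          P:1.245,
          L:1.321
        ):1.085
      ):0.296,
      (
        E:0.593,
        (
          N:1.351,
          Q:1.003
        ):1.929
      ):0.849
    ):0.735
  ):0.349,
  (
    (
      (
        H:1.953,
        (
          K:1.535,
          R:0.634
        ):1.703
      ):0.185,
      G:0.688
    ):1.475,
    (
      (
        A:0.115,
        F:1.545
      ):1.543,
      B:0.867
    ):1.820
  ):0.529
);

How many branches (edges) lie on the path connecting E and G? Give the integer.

7

The MRCA of E and G is the root of the tree.
From E up to that node: 4 branches. From G up to the same node: 3 branches. Total: 4 + 3 = 7.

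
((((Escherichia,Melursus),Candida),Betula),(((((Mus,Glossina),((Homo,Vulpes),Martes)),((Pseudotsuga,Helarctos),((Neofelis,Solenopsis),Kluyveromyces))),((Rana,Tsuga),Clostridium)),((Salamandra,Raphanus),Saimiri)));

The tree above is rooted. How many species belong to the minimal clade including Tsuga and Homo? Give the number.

13

The MRCA of Tsuga and Homo is the node subtending ((((Mus,Glossina),((Homo,Vulpes),Martes)),((Pseudotsuga,Helarctos),((Neofelis,Solenopsis),Kluyveromyces))),((Rana,Tsuga),Clostridium)).
That clade contains 13 terminal taxa: Clostridium, Glossina, Helarctos, Homo, Kluyveromyces, Martes, Mus, Neofelis, Pseudotsuga, Rana, Solenopsis, Tsuga, Vulpes.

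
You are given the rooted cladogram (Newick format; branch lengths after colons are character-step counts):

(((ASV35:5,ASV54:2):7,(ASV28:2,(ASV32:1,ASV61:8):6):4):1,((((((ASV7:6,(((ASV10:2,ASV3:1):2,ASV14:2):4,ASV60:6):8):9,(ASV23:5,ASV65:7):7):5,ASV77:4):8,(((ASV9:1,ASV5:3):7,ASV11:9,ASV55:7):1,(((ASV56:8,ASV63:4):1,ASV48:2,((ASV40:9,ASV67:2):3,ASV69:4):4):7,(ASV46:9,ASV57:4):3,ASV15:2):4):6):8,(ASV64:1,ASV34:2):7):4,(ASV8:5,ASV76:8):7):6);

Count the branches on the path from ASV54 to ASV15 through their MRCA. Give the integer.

9

The MRCA of ASV54 and ASV15 is the root of the tree.
From ASV54 up to that node: 3 branches. From ASV15 up to the same node: 6 branches. Total: 3 + 6 = 9.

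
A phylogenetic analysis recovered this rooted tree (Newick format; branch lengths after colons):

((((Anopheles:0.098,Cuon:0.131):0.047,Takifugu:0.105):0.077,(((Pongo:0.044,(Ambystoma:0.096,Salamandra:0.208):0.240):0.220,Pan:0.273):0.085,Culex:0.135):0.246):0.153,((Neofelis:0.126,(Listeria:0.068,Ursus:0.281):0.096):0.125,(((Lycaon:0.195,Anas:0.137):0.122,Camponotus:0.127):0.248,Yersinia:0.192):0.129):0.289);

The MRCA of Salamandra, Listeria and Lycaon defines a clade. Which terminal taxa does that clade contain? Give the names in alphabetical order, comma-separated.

Tracing Salamandra: it sits inside (Ambystoma,Salamandra).
Tracing Listeria: it sits inside (Listeria,Ursus).
Tracing Lycaon: it sits inside (Lycaon,Anas).
The smallest clade enclosing all 3 is the whole tree (their MRCA is the root), so the answer is all 15 tips in alphabetical order.

Ambystoma, Anas, Anopheles, Camponotus, Culex, Cuon, Listeria, Lycaon, Neofelis, Pan, Pongo, Salamandra, Takifugu, Ursus, Yersinia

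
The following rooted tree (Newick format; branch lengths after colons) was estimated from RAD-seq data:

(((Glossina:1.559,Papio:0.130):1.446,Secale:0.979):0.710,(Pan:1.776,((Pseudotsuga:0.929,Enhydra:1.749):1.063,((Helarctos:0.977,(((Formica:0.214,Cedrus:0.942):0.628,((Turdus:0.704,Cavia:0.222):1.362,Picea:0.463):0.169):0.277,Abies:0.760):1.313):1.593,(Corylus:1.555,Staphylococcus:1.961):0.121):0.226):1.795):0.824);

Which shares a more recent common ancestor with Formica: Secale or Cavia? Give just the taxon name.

The MRCA of Formica and Cavia subtends ((Formica,Cedrus),((Turdus,Cavia),Picea)) (5 taxa).
The MRCA of Formica and Secale is the root, subtending the entire tree (15 taxa).
The first is nested inside the second, so Formica shares a more recent common ancestor with Cavia.

Cavia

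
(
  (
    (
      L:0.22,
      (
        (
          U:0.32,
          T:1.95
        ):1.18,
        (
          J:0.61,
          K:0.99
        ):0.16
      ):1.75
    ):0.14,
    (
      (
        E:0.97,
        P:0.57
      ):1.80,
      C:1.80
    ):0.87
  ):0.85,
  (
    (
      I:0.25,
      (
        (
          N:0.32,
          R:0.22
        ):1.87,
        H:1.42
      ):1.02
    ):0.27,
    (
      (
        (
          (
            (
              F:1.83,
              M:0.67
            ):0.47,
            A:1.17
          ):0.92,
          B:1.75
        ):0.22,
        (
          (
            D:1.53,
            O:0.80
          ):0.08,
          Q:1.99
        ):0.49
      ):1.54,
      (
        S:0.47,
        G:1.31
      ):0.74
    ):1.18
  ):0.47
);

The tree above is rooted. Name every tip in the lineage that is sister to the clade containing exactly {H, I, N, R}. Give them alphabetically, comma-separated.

A, B, D, F, G, M, O, Q, S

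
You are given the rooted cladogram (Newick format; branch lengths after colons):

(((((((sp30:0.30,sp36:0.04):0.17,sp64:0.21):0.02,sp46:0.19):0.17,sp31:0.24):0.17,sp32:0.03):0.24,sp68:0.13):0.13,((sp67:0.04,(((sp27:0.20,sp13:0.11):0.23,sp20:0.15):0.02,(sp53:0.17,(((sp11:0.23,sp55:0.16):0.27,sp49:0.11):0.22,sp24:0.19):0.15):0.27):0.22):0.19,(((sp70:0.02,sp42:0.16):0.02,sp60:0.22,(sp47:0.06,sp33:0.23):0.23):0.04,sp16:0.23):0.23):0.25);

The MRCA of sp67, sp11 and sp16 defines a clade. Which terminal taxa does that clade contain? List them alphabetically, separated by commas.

Tracing sp67: it sits inside (sp67,(((sp27,sp13),sp20),(sp53,(((sp11,sp55),sp49),sp24)))).
Tracing sp11: it sits inside (sp11,sp55).
Tracing sp16: it sits inside (((sp70,sp42),sp60,(sp47,sp33)),sp16).
The smallest clade enclosing all 3 is ((sp67,(((sp27,sp13),sp20),(sp53,(((sp11,sp55),sp49),sp24)))),(((sp70,sp42),sp60,(sp47,sp33)),sp16)); the answer is its 15 terminal taxa in alphabetical order.

sp11, sp13, sp16, sp20, sp24, sp27, sp33, sp42, sp47, sp49, sp53, sp55, sp60, sp67, sp70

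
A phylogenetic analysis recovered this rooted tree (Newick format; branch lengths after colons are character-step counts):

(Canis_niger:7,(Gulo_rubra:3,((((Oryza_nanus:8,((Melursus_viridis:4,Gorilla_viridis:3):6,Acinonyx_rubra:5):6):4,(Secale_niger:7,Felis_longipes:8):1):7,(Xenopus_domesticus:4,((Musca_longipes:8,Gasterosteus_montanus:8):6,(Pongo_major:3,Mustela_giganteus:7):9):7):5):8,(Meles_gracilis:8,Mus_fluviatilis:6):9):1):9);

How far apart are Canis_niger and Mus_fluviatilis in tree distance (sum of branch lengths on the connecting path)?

32

The path runs Canis_niger → … → MRCA → … → Mus_fluviatilis; the MRCA is the root of the tree.
Branch lengths along that path: 7 + 9 + 1 + 9 + 6 = 32.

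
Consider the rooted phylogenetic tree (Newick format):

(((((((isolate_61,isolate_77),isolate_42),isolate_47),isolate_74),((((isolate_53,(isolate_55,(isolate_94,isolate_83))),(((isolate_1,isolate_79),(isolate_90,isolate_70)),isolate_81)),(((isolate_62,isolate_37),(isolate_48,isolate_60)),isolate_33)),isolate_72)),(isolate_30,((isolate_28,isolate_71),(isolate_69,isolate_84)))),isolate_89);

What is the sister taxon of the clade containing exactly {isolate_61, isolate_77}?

The clade containing exactly {isolate_61, isolate_77} attaches to the tree at the node subtending ((isolate_61,isolate_77),isolate_42).
The other lineage descending from that same node — the sister group — is the single tip isolate_42.

isolate_42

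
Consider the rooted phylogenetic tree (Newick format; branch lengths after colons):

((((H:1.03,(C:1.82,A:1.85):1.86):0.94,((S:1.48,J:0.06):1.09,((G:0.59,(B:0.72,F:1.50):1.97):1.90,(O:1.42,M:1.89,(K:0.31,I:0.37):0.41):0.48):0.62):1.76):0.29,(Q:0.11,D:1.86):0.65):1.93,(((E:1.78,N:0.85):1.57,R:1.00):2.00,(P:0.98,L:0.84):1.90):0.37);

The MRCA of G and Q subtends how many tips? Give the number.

The MRCA of G and Q is the node subtending (((H,(C,A)),((S,J),((G,(B,F)),(O,M,(K,I))))),(Q,D)).
That clade contains 14 terminal taxa: A, B, C, D, F, G, H, I, J, K, M, O, Q, S.

14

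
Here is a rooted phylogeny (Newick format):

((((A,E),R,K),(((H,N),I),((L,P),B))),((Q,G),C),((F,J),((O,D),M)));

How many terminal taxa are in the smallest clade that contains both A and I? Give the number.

10

The MRCA of A and I is the node subtending (((A,E),R,K),(((H,N),I),((L,P),B))).
That clade contains 10 terminal taxa: A, B, E, H, I, K, L, N, P, R.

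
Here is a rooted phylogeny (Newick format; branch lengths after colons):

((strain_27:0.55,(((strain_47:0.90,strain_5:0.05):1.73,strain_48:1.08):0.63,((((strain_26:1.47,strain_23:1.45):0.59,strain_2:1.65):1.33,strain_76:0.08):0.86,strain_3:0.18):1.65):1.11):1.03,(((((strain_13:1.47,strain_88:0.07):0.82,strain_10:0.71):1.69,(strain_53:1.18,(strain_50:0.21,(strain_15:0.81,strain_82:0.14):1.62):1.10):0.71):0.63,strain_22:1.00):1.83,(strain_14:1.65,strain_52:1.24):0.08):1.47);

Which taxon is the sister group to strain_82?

strain_82 attaches to the tree at the node subtending (strain_15,strain_82).
The other lineage descending from that same node — the sister group — is the single tip strain_15.

strain_15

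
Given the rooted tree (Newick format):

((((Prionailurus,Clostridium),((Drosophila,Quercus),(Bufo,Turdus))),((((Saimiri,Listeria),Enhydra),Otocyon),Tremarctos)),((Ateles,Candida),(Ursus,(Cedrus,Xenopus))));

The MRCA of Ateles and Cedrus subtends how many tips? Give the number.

The MRCA of Ateles and Cedrus is the node subtending ((Ateles,Candida),(Ursus,(Cedrus,Xenopus))).
That clade contains 5 terminal taxa: Ateles, Candida, Cedrus, Ursus, Xenopus.

5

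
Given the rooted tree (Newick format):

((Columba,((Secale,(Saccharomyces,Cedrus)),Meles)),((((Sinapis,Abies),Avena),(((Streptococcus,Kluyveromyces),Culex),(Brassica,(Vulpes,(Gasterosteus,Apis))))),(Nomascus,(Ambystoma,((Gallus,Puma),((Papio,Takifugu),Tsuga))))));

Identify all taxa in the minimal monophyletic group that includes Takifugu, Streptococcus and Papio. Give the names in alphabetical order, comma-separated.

Tracing Takifugu: it sits inside (Papio,Takifugu).
Tracing Streptococcus: it sits inside (Streptococcus,Kluyveromyces).
Tracing Papio: it sits inside (Papio,Takifugu).
The smallest clade enclosing all 3 is ((((Sinapis,Abies),Avena),(((Streptococcus,Kluyveromyces),Culex),(Brassica,(Vulpes,(Gasterosteus,Apis))))),(Nomascus,(Ambystoma,((Gallus,Puma),((Papio,Takifugu),Tsuga))))); the answer is its 17 terminal taxa in alphabetical order.

Abies, Ambystoma, Apis, Avena, Brassica, Culex, Gallus, Gasterosteus, Kluyveromyces, Nomascus, Papio, Puma, Sinapis, Streptococcus, Takifugu, Tsuga, Vulpes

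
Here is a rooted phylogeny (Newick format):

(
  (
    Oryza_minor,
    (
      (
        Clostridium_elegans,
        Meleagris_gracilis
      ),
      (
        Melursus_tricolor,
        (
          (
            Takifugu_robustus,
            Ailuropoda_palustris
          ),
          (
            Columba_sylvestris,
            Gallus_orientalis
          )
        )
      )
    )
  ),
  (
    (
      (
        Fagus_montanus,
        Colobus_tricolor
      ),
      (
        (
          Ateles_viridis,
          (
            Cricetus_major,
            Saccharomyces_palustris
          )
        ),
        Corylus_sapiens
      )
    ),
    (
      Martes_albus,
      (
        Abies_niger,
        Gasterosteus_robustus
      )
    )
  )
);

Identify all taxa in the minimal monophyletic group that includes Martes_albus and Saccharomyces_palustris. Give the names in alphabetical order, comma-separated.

Abies_niger, Ateles_viridis, Colobus_tricolor, Corylus_sapiens, Cricetus_major, Fagus_montanus, Gasterosteus_robustus, Martes_albus, Saccharomyces_palustris

Tracing Martes_albus: it sits inside (Martes_albus,(Abies_niger,Gasterosteus_robustus)).
Tracing Saccharomyces_palustris: it sits inside (Cricetus_major,Saccharomyces_palustris).
The smallest clade enclosing both is (((Fagus_montanus,Colobus_tricolor),((Ateles_viridis,(Cricetus_major,Saccharomyces_palustris)),Corylus_sapiens)),(Martes_albus,(Abies_niger,Gasterosteus_robustus))); the answer is its 9 terminal taxa in alphabetical order.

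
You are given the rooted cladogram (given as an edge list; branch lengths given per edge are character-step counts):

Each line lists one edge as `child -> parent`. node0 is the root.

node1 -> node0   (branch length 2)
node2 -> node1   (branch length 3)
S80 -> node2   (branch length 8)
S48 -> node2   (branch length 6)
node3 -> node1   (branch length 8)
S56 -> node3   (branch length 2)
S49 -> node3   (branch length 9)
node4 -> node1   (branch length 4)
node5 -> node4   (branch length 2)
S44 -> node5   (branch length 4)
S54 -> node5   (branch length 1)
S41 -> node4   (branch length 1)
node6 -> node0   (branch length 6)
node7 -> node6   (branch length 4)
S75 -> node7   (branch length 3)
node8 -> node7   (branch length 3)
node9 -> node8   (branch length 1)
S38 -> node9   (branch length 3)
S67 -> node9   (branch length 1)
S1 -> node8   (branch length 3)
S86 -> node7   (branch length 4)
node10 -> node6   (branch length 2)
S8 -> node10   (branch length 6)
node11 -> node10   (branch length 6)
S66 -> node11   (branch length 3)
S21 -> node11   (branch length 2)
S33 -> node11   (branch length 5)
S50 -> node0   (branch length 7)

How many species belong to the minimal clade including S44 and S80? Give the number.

The MRCA of S44 and S80 is the node subtending ((S80,S48),(S56,S49),((S44,S54),S41)).
That clade contains 7 terminal taxa: S41, S44, S48, S49, S54, S56, S80.

7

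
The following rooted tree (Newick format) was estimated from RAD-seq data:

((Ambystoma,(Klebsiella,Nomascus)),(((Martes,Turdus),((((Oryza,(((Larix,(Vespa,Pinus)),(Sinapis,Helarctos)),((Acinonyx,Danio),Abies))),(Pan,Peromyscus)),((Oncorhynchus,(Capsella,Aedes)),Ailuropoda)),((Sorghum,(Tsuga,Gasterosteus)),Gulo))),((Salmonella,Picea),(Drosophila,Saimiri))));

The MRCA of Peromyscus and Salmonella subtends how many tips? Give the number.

The MRCA of Peromyscus and Salmonella is the node subtending (((Martes,Turdus),((((Oryza,(((Larix,(Vespa,Pinus)),(Sinapis,Helarctos)),((Acinonyx,Danio),Abies))),(Pan,Peromyscus)),((Oncorhynchus,(Capsella,Aedes)),Ailuropoda)),((Sorghum,(Tsuga,Gasterosteus)),Gulo))),((Salmonella,Picea),(Drosophila,Saimiri))).
That clade contains 25 terminal taxa: Abies, Acinonyx, Aedes, Ailuropoda, Capsella, Danio, Drosophila, Gasterosteus, Gulo, Helarctos, Larix, Martes, Oncorhynchus, Oryza, Pan, Peromyscus, Picea, Pinus, Saimiri, Salmonella, Sinapis, Sorghum, Tsuga, Turdus, Vespa.

25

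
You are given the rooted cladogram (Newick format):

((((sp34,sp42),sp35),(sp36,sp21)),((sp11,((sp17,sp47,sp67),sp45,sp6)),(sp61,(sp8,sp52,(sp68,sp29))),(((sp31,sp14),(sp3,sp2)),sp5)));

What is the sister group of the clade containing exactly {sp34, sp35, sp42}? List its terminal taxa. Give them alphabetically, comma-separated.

sp21, sp36

The clade containing exactly {sp34, sp35, sp42} attaches to the tree at the node subtending (((sp34,sp42),sp35),(sp36,sp21)).
The other lineage descending from that same node — the sister group — is (sp36,sp21); its 2 tips in alphabetical order are the answer.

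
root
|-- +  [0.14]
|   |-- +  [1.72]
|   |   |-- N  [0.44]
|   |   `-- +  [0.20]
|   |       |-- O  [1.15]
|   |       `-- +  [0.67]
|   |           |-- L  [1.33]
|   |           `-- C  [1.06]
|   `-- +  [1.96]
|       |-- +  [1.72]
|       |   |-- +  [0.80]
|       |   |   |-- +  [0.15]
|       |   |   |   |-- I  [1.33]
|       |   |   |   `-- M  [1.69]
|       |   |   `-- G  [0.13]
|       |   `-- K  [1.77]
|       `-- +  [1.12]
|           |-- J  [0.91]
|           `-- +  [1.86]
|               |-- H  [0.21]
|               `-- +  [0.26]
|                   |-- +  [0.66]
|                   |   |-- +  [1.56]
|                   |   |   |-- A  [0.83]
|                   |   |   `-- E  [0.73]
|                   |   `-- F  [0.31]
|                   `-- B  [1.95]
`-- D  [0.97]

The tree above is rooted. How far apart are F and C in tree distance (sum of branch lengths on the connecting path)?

The path runs F → … → MRCA → … → C; the MRCA is the node subtending ((N,(O,(L,C))),((((I,M),G),K),(J,(H,(((A,E),F),B))))).
Branch lengths along that path: 0.31 + 0.66 + 0.26 + 1.86 + 1.12 + 1.96 + 1.72 + 0.20 + 0.67 + 1.06 = 9.82.

9.82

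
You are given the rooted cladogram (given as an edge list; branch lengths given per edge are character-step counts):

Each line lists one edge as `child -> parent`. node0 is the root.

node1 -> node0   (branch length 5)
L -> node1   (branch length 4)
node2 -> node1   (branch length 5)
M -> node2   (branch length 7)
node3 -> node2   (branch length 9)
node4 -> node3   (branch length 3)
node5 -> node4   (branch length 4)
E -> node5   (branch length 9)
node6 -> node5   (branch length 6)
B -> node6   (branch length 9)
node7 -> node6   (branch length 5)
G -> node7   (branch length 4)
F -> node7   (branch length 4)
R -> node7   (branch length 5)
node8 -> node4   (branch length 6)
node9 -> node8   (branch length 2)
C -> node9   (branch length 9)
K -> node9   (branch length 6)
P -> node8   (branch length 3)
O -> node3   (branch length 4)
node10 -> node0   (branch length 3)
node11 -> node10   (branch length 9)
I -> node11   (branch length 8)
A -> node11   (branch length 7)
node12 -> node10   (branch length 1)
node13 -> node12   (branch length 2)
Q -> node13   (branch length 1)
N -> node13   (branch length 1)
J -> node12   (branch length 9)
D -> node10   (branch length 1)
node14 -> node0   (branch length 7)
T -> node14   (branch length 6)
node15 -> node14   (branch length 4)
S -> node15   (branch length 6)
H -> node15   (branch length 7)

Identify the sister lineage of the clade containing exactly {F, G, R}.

B

The clade containing exactly {F, G, R} attaches to the tree at the node subtending (B,(G,F,R)).
The other lineage descending from that same node — the sister group — is the single tip B.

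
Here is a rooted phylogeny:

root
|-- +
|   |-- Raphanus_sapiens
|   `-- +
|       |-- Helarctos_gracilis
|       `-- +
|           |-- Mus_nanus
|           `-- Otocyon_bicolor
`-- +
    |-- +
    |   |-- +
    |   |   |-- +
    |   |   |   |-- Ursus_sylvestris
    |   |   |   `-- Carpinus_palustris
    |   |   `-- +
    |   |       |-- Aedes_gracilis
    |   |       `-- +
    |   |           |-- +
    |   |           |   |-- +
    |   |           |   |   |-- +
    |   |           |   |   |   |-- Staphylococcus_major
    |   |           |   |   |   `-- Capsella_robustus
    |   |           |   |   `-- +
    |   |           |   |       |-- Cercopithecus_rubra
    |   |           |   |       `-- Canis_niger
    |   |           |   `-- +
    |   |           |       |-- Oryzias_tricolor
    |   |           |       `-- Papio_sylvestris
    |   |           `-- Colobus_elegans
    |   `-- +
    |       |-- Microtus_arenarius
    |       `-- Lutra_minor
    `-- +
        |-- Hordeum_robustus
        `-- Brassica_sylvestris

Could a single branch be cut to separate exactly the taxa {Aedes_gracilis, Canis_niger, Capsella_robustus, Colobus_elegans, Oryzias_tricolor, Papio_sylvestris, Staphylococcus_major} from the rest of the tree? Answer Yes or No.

The MRCA of the listed taxa subtends (Aedes_gracilis,((((Staphylococcus_major,Capsella_robustus),(Cercopithecus_rubra,Canis_niger)),(Oryzias_tricolor,Papio_sylvestris)),Colobus_elegans)).
That clade also contains Cercopithecus_rubra, which is not in the proposed group, so the group is not monophyletic.

No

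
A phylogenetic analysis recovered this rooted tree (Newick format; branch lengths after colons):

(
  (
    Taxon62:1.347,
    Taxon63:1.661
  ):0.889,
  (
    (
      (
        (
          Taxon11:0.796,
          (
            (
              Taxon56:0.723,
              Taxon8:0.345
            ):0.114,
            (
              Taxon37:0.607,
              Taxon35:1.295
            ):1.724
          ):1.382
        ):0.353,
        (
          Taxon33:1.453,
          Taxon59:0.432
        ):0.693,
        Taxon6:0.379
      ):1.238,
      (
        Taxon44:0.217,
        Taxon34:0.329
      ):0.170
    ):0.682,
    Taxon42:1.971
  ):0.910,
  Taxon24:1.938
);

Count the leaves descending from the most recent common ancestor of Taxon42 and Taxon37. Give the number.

The MRCA of Taxon42 and Taxon37 is the node subtending ((((Taxon11,((Taxon56,Taxon8),(Taxon37,Taxon35))),(Taxon33,Taxon59),Taxon6),(Taxon44,Taxon34)),Taxon42).
That clade contains 11 terminal taxa: Taxon11, Taxon33, Taxon34, Taxon35, Taxon37, Taxon42, Taxon44, Taxon56, Taxon59, Taxon6, Taxon8.

11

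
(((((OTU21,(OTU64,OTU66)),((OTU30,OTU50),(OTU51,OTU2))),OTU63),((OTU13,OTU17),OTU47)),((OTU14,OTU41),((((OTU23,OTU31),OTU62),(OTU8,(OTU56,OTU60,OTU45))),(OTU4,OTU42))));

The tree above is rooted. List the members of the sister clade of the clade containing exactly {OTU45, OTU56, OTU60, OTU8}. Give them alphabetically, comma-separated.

The clade containing exactly {OTU45, OTU56, OTU60, OTU8} attaches to the tree at the node subtending (((OTU23,OTU31),OTU62),(OTU8,(OTU56,OTU60,OTU45))).
The other lineage descending from that same node — the sister group — is ((OTU23,OTU31),OTU62); its 3 tips in alphabetical order are the answer.

OTU23, OTU31, OTU62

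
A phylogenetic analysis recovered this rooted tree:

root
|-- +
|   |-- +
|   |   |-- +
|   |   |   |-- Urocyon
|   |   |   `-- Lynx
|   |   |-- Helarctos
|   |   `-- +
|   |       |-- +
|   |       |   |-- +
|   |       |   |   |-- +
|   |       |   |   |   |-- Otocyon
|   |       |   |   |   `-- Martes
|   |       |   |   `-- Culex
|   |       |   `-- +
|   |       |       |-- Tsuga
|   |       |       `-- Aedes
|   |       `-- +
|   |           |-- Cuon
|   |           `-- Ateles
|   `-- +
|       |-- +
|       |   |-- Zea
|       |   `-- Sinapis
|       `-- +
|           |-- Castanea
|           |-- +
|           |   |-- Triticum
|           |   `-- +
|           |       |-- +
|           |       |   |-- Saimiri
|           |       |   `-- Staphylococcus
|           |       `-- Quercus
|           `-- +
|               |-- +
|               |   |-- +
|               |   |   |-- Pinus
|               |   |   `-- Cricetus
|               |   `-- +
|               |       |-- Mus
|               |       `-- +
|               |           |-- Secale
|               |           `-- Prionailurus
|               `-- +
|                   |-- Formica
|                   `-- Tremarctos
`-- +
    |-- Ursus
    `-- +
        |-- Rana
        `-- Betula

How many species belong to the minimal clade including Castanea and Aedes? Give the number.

24

The MRCA of Castanea and Aedes is the node subtending (((Urocyon,Lynx),Helarctos,((((Otocyon,Martes),Culex),(Tsuga,Aedes)),(Cuon,Ateles))),((Zea,Sinapis),(Castanea,(Triticum,((Saimiri,Staphylococcus),Quercus)),(((Pinus,Cricetus),(Mus,(Secale,Prionailurus))),(Formica,Tremarctos))))).
That clade contains 24 terminal taxa: Aedes, Ateles, Castanea, Cricetus, Culex, Cuon, Formica, Helarctos, Lynx, Martes, Mus, Otocyon, Pinus, Prionailurus, Quercus, Saimiri, Secale, Sinapis, Staphylococcus, Tremarctos, Triticum, Tsuga, Urocyon, Zea.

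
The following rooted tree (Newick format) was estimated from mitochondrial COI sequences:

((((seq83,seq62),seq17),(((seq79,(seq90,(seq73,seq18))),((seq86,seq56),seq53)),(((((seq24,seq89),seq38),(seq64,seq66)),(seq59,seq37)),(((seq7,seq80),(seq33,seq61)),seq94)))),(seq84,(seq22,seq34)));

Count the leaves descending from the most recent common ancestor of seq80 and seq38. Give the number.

The MRCA of seq80 and seq38 is the node subtending (((((seq24,seq89),seq38),(seq64,seq66)),(seq59,seq37)),(((seq7,seq80),(seq33,seq61)),seq94)).
That clade contains 12 terminal taxa: seq24, seq33, seq37, seq38, seq59, seq61, seq64, seq66, seq7, seq80, seq89, seq94.

12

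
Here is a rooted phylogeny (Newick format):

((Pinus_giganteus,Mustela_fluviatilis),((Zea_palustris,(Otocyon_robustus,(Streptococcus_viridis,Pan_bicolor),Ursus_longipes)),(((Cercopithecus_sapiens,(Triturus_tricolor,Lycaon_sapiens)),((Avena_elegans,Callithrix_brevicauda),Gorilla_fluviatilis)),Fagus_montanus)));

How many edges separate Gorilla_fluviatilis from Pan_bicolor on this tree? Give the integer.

The MRCA of Gorilla_fluviatilis and Pan_bicolor is the node subtending ((Zea_palustris,(Otocyon_robustus,(Streptococcus_viridis,Pan_bicolor),Ursus_longipes)),(((Cercopithecus_sapiens,(Triturus_tricolor,Lycaon_sapiens)),((Avena_elegans,Callithrix_brevicauda),Gorilla_fluviatilis)),Fagus_montanus)).
From Gorilla_fluviatilis up to that node: 4 branches. From Pan_bicolor up to the same node: 4 branches. Total: 4 + 4 = 8.

8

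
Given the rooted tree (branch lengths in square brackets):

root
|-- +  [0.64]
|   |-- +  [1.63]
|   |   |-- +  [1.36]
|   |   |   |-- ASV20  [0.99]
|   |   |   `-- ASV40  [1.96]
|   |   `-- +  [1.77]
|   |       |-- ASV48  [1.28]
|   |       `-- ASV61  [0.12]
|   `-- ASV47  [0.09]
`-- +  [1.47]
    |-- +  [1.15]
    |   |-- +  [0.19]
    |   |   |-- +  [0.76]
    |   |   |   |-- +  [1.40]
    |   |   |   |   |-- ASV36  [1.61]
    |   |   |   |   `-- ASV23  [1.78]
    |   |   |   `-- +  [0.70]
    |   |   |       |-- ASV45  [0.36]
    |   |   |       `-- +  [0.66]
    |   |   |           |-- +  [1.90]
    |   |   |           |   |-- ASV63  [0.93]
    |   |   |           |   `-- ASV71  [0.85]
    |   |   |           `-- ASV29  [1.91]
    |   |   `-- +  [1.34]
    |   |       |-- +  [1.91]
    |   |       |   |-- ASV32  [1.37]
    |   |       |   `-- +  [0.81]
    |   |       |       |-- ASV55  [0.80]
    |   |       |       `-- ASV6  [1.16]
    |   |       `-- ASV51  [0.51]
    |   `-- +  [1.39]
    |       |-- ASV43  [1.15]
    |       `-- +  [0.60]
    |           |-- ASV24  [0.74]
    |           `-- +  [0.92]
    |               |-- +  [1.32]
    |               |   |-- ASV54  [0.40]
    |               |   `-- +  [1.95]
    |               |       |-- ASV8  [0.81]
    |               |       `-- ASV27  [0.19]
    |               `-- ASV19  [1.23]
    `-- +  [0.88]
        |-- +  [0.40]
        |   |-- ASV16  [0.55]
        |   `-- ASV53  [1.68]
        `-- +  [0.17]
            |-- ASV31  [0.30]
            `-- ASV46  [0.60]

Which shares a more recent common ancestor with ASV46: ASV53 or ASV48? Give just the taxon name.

ASV53

The MRCA of ASV46 and ASV53 subtends ((ASV16,ASV53),(ASV31,ASV46)) (4 taxa).
The MRCA of ASV46 and ASV48 is the root, subtending the entire tree (25 taxa).
The first is nested inside the second, so ASV46 shares a more recent common ancestor with ASV53.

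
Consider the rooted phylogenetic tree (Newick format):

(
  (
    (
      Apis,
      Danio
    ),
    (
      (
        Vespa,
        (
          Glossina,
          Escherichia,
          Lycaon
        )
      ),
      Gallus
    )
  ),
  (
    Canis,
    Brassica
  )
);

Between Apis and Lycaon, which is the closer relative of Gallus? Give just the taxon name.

The MRCA of Gallus and Lycaon subtends ((Vespa,(Glossina,Escherichia,Lycaon)),Gallus) (5 taxa).
The MRCA of Gallus and Apis subtends ((Apis,Danio),((Vespa,(Glossina,Escherichia,Lycaon)),Gallus)) (7 taxa).
The first is nested inside the second, so Gallus shares a more recent common ancestor with Lycaon.

Lycaon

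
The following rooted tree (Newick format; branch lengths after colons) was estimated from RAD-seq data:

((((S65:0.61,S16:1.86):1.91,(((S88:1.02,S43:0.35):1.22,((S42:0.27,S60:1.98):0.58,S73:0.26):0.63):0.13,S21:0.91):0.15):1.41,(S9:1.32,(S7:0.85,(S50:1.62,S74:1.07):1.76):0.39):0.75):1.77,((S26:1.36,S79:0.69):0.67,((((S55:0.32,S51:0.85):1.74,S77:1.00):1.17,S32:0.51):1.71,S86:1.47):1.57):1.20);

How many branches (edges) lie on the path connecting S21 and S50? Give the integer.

The MRCA of S21 and S50 is the node subtending (((S65,S16),(((S88,S43),((S42,S60),S73)),S21)),(S9,(S7,(S50,S74)))).
From S21 up to that node: 3 branches. From S50 up to the same node: 4 branches. Total: 3 + 4 = 7.

7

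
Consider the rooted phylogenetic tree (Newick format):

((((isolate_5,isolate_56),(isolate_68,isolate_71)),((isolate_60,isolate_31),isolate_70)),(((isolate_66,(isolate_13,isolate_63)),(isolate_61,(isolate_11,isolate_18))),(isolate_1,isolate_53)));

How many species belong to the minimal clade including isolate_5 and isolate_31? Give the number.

The MRCA of isolate_5 and isolate_31 is the node subtending (((isolate_5,isolate_56),(isolate_68,isolate_71)),((isolate_60,isolate_31),isolate_70)).
That clade contains 7 terminal taxa: isolate_31, isolate_5, isolate_56, isolate_60, isolate_68, isolate_70, isolate_71.

7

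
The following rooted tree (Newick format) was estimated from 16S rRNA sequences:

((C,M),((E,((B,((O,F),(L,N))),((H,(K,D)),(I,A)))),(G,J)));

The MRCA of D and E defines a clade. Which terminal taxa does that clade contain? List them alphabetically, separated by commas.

A, B, D, E, F, H, I, K, L, N, O

Tracing D: it sits inside (K,D).
Tracing E: it sits inside (E,((B,((O,F),(L,N))),((H,(K,D)),(I,A)))).
The smallest clade enclosing both is (E,((B,((O,F),(L,N))),((H,(K,D)),(I,A)))); the answer is its 11 terminal taxa in alphabetical order.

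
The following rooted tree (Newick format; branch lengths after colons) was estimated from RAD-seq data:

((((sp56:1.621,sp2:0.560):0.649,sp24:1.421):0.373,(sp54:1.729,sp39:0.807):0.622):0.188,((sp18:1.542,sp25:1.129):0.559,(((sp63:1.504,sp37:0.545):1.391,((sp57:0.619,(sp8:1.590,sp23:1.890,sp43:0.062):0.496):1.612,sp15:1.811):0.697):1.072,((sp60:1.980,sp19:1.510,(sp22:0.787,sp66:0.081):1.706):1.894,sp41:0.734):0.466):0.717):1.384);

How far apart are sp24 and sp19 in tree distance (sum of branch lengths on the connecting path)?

The path runs sp24 → … → MRCA → … → sp19; the MRCA is the root of the tree.
Branch lengths along that path: 1.421 + 0.373 + 0.188 + 1.384 + 0.717 + 0.466 + 1.894 + 1.510 = 7.953.

7.953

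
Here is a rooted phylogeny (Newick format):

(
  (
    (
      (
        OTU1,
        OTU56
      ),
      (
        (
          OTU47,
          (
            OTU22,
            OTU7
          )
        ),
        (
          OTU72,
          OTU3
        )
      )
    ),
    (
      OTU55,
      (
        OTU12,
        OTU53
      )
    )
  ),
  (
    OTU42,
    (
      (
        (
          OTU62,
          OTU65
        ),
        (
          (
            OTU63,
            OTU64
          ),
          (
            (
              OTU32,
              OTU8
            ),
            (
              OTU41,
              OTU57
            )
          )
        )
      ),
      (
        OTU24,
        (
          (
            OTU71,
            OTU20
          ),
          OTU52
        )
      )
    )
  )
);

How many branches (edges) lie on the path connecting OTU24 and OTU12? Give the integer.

8

The MRCA of OTU24 and OTU12 is the root of the tree.
From OTU24 up to that node: 4 branches. From OTU12 up to the same node: 4 branches. Total: 4 + 4 = 8.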